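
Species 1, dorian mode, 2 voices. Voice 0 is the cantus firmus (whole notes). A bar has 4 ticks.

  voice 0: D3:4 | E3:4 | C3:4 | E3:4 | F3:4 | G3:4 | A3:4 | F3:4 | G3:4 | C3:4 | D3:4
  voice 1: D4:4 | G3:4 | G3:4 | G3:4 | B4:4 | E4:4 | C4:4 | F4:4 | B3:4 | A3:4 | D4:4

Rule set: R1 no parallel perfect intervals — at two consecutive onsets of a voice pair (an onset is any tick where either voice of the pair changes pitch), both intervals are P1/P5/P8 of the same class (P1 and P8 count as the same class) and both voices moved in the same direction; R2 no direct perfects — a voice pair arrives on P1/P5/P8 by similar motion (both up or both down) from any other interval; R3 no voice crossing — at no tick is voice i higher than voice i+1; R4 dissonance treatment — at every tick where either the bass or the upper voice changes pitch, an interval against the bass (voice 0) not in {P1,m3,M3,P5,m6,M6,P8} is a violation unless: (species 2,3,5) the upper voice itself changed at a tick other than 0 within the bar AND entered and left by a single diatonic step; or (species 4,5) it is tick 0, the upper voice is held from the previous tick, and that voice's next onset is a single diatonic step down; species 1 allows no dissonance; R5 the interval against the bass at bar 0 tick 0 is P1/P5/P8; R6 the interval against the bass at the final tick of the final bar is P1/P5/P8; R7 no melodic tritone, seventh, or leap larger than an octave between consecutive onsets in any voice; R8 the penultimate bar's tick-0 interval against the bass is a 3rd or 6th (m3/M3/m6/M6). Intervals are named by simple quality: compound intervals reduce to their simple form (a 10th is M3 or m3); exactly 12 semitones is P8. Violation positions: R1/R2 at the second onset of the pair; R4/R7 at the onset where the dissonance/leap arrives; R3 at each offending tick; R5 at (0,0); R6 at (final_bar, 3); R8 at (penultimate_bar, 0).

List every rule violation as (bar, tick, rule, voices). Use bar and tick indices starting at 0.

bar 0: v0=D3 v1=D4 downbeat P8
bar 1: v0=E3 v1=G3 downbeat m3
bar 2: v0=C3 v1=G3 downbeat P5
bar 3: v0=E3 v1=G3 downbeat m3
bar 4: v0=F3 v1=B4 downbeat TT
bar 5: v0=G3 v1=E4 downbeat M6
bar 6: v0=A3 v1=C4 downbeat m3
bar 7: v0=F3 v1=F4 downbeat P8
bar 8: v0=G3 v1=B3 downbeat M3
bar 9: v0=C3 v1=A3 downbeat M6
bar 10: v0=D3 v1=D4 downbeat P8
  -> R4 @ bar 4 tick 0 v(0, 1): F3/B4 TT untreated
  -> R7 @ bar 4 tick 0 v(1,): G3->B4 leap 16st
  -> R7 @ bar 8 tick 0 v(1,): F4->B3 leap 6st
  -> R2 @ bar 10 tick 0 v(0, 1): C3/A3 M6 -> D3/D4 P8 similar

(4, 0, R4, (0, 1))
(4, 0, R7, (1,))
(8, 0, R7, (1,))
(10, 0, R2, (0, 1))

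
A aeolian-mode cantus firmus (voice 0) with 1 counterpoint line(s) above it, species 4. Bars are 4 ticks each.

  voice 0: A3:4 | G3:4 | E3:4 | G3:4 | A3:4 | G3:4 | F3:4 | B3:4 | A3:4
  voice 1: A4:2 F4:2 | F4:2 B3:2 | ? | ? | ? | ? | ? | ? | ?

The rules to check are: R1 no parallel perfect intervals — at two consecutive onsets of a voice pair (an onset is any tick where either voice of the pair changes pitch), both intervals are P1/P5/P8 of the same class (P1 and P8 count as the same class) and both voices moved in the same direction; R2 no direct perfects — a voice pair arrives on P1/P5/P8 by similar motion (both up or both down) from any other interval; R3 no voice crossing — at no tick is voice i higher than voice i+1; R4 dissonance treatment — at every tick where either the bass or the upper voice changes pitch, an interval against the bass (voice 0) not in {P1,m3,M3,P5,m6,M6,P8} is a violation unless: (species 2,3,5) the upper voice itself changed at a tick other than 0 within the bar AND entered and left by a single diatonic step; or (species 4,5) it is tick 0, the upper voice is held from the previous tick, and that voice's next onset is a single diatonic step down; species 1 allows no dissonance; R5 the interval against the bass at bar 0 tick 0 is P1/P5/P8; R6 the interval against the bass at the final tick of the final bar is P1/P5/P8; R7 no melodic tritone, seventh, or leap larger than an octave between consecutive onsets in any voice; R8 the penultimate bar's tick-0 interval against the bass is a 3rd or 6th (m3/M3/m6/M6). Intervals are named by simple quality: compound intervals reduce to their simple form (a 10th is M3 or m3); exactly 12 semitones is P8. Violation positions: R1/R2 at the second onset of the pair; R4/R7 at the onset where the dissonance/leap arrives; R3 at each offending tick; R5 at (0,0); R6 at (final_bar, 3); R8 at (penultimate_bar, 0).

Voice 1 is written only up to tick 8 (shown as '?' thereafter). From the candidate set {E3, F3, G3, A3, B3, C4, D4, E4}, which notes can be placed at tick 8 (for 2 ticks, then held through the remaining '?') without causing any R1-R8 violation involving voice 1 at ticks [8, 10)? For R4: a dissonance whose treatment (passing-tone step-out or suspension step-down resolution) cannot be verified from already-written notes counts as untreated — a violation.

E3: violates R2
F3: violates R4,R7
G3: legal
A3: violates R4
B3: legal
C4: legal
D4: violates R4
E4: legal

{B3, C4, E4, G3}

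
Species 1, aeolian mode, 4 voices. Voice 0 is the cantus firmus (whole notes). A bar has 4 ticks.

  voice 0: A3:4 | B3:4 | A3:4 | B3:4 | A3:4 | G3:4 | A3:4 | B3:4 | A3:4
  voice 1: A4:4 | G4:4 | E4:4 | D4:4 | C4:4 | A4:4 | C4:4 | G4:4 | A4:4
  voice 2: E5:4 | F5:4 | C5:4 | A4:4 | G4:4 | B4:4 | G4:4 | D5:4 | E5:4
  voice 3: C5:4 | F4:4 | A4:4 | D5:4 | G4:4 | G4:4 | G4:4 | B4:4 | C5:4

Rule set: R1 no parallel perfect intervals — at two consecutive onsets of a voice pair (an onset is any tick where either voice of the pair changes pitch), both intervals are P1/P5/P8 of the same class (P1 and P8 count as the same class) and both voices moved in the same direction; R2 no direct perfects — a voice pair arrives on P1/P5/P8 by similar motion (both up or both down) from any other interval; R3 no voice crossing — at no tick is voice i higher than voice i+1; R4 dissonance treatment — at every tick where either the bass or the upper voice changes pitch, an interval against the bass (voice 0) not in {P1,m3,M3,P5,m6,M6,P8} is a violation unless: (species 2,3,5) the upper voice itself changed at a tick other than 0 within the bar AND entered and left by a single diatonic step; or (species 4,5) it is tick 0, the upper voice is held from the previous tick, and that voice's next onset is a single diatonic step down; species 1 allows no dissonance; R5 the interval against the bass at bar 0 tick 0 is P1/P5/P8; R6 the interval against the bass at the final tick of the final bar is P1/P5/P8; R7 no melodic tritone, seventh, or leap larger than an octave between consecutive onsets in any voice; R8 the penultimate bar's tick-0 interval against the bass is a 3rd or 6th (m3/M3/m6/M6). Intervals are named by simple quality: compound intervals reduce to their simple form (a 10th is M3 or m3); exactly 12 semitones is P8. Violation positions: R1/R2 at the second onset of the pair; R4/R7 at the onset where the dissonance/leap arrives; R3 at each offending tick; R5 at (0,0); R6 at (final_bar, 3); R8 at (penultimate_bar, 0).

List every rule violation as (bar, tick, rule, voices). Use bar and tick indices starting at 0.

(0, 0, R3, (2, 3))
(0, 0, R5, (0, 3))
(0, 1, R3, (2, 3))
(0, 2, R3, (2, 3))
(0, 3, R3, (2, 3))
(1, 0, R3, (2, 3))
(1, 0, R4, (0, 2))
(1, 0, R4, (0, 3))
(1, 1, R3, (2, 3))
(1, 2, R3, (2, 3))
(1, 3, R3, (2, 3))
(2, 0, R2, (0, 1))
(2, 0, R3, (2, 3))
(2, 1, R3, (2, 3))
(2, 2, R3, (2, 3))
(2, 3, R3, (2, 3))
(3, 0, R2, (1, 2))
(3, 0, R4, (0, 2))
(4, 0, R1, (1, 2))
(4, 0, R2, (1, 3))
(4, 0, R2, (2, 3))
(4, 0, R4, (0, 2))
(4, 0, R4, (0, 3))
(5, 0, R3, (2, 3))
(5, 0, R4, (0, 1))
(5, 1, R3, (2, 3))
(5, 2, R3, (2, 3))
(5, 3, R3, (2, 3))
(6, 0, R2, (1, 2))
(6, 0, R4, (0, 2))
(6, 0, R4, (0, 3))
(7, 0, R1, (1, 2))
(7, 0, R2, (0, 3))
(7, 0, R3, (2, 3))
(7, 0, R8, (0, 3))
(7, 1, R3, (2, 3))
(7, 2, R3, (2, 3))
(7, 3, R3, (2, 3))
(8, 0, R1, (1, 2))
(8, 0, R3, (2, 3))
(8, 1, R3, (2, 3))
(8, 2, R3, (2, 3))
(8, 3, R3, (2, 3))
(8, 3, R6, (0, 3))

bar 0: v0=A3 v1=A4 v2=E5 v3=C5 downbeat m3
bar 1: v0=B3 v1=G4 v2=F5 v3=F4 downbeat TT
bar 2: v0=A3 v1=E4 v2=C5 v3=A4 downbeat P8
bar 3: v0=B3 v1=D4 v2=A4 v3=D5 downbeat m3
bar 4: v0=A3 v1=C4 v2=G4 v3=G4 downbeat m7
bar 5: v0=G3 v1=A4 v2=B4 v3=G4 downbeat P8
bar 6: v0=A3 v1=C4 v2=G4 v3=G4 downbeat m7
bar 7: v0=B3 v1=G4 v2=D5 v3=B4 downbeat P8
bar 8: v0=A3 v1=A4 v2=E5 v3=C5 downbeat m3
  -> R3 @ bar 0 tick 0 v(2, 3): E5 above C5
  -> R5 @ bar 0 tick 0 v(0, 3): opens on m3
  -> R3 @ bar 0 tick 1 v(2, 3): E5 above C5
  -> R3 @ bar 0 tick 2 v(2, 3): E5 above C5
  -> R3 @ bar 0 tick 3 v(2, 3): E5 above C5
  -> R3 @ bar 1 tick 0 v(2, 3): F5 above F4
  -> R4 @ bar 1 tick 0 v(0, 2): B3/F5 TT untreated
  -> R4 @ bar 1 tick 0 v(0, 3): B3/F4 TT untreated
  -> R3 @ bar 1 tick 1 v(2, 3): F5 above F4
  -> R3 @ bar 1 tick 2 v(2, 3): F5 above F4
  -> R3 @ bar 1 tick 3 v(2, 3): F5 above F4
  -> R2 @ bar 2 tick 0 v(0, 1): B3/G4 m6 -> A3/E4 P5 similar
  -> R3 @ bar 2 tick 0 v(2, 3): C5 above A4
  -> R3 @ bar 2 tick 1 v(2, 3): C5 above A4
  -> R3 @ bar 2 tick 2 v(2, 3): C5 above A4
  -> R3 @ bar 2 tick 3 v(2, 3): C5 above A4
  -> R2 @ bar 3 tick 0 v(1, 2): E4/C5 m6 -> D4/A4 P5 similar
  -> R4 @ bar 3 tick 0 v(0, 2): B3/A4 m7 untreated
  -> R1 @ bar 4 tick 0 v(1, 2): D4/A4 P5 -> C4/G4 P5 similar
  -> R2 @ bar 4 tick 0 v(1, 3): D4/D5 P8 -> C4/G4 P5 similar
  -> R2 @ bar 4 tick 0 v(2, 3): A4/D5 P4 -> G4/G4 P1 similar
  -> R4 @ bar 4 tick 0 v(0, 2): A3/G4 m7 untreated
  -> R4 @ bar 4 tick 0 v(0, 3): A3/G4 m7 untreated
  -> R3 @ bar 5 tick 0 v(2, 3): B4 above G4
  -> R4 @ bar 5 tick 0 v(0, 1): G3/A4 M2 untreated
  -> R3 @ bar 5 tick 1 v(2, 3): B4 above G4
  -> R3 @ bar 5 tick 2 v(2, 3): B4 above G4
  -> R3 @ bar 5 tick 3 v(2, 3): B4 above G4
  -> R2 @ bar 6 tick 0 v(1, 2): A4/B4 M2 -> C4/G4 P5 similar
  -> R4 @ bar 6 tick 0 v(0, 2): A3/G4 m7 untreated
  -> R4 @ bar 6 tick 0 v(0, 3): A3/G4 m7 untreated
  -> R1 @ bar 7 tick 0 v(1, 2): C4/G4 P5 -> G4/D5 P5 similar
  -> R2 @ bar 7 tick 0 v(0, 3): A3/G4 m7 -> B3/B4 P8 similar
  -> R3 @ bar 7 tick 0 v(2, 3): D5 above B4
  -> R8 @ bar 7 tick 0 v(0, 3): penult P8 not 3rd/6th
  -> R3 @ bar 7 tick 1 v(2, 3): D5 above B4
  -> R3 @ bar 7 tick 2 v(2, 3): D5 above B4
  -> R3 @ bar 7 tick 3 v(2, 3): D5 above B4
  -> R1 @ bar 8 tick 0 v(1, 2): G4/D5 P5 -> A4/E5 P5 similar
  -> R3 @ bar 8 tick 0 v(2, 3): E5 above C5
  -> R3 @ bar 8 tick 1 v(2, 3): E5 above C5
  -> R3 @ bar 8 tick 2 v(2, 3): E5 above C5
  -> R3 @ bar 8 tick 3 v(2, 3): E5 above C5
  -> R6 @ bar 8 tick 3 v(0, 3): closes on m3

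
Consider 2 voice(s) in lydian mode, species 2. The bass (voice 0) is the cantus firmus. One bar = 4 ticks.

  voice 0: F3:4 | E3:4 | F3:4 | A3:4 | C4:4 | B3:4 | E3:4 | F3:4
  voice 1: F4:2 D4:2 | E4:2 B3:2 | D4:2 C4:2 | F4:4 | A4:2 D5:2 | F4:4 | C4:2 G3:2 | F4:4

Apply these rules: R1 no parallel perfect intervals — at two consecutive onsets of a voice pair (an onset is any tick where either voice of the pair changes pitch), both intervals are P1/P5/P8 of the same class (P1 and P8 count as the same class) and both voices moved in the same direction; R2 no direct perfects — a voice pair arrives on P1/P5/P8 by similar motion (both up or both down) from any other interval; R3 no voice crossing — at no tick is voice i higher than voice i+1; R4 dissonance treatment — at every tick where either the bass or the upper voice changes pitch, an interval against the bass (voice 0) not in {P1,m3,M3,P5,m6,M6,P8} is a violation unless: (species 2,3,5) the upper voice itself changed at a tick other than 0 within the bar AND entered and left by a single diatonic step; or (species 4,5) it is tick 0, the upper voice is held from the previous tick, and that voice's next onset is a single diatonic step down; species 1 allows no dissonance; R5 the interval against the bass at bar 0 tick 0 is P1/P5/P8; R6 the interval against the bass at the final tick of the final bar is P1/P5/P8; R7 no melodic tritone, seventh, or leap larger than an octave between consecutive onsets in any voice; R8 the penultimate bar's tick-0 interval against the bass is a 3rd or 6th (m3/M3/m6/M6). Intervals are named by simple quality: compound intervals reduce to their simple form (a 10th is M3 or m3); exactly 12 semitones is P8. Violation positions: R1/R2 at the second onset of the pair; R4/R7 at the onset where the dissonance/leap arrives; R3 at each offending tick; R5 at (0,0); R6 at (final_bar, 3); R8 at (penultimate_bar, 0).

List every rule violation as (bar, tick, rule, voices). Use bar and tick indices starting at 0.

bar 0: v0=F3 v1=F4 downbeat P8
bar 1: v0=E3 v1=E4 downbeat P8
bar 2: v0=F3 v1=D4 downbeat M6
bar 3: v0=A3 v1=F4 downbeat m6
bar 4: v0=C4 v1=A4 downbeat M6
bar 5: v0=B3 v1=F4 downbeat TT
bar 6: v0=E3 v1=C4 downbeat m6
bar 7: v0=F3 v1=F4 downbeat P8
  -> R4 @ bar 4 tick 2 v(0, 1): C4/D5 M2 untreated
  -> R4 @ bar 5 tick 0 v(0, 1): B3/F4 TT untreated
  -> R2 @ bar 7 tick 0 v(0, 1): E3/G3 m3 -> F3/F4 P8 similar
  -> R7 @ bar 7 tick 0 v(1,): G3->F4 leap 10st

(4, 2, R4, (0, 1))
(5, 0, R4, (0, 1))
(7, 0, R2, (0, 1))
(7, 0, R7, (1,))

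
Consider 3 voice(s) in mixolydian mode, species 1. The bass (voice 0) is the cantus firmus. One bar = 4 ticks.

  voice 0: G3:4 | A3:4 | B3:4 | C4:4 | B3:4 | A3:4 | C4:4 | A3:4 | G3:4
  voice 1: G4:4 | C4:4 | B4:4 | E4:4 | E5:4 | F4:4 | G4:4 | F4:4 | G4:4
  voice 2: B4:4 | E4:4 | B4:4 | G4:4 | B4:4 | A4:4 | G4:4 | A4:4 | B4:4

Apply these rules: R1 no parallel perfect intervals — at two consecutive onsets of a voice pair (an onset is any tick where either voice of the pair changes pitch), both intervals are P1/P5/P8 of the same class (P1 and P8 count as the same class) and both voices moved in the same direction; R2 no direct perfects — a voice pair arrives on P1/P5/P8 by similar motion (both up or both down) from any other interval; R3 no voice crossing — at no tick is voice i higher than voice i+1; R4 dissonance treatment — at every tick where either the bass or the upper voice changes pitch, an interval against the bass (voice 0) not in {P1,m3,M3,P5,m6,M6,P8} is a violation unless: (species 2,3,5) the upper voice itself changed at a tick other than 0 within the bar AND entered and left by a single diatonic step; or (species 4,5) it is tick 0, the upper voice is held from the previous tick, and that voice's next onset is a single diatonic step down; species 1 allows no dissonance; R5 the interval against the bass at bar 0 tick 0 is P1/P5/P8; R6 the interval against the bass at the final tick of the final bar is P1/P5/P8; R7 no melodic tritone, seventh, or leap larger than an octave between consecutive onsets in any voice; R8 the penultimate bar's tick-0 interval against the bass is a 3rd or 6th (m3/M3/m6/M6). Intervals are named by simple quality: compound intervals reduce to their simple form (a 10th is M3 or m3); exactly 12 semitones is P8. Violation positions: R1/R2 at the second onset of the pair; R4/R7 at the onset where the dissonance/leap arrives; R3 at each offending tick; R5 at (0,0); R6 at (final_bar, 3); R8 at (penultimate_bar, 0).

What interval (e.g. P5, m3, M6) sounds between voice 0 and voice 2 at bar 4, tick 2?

P8

voice 0=B3 voice 2=B4 -> P8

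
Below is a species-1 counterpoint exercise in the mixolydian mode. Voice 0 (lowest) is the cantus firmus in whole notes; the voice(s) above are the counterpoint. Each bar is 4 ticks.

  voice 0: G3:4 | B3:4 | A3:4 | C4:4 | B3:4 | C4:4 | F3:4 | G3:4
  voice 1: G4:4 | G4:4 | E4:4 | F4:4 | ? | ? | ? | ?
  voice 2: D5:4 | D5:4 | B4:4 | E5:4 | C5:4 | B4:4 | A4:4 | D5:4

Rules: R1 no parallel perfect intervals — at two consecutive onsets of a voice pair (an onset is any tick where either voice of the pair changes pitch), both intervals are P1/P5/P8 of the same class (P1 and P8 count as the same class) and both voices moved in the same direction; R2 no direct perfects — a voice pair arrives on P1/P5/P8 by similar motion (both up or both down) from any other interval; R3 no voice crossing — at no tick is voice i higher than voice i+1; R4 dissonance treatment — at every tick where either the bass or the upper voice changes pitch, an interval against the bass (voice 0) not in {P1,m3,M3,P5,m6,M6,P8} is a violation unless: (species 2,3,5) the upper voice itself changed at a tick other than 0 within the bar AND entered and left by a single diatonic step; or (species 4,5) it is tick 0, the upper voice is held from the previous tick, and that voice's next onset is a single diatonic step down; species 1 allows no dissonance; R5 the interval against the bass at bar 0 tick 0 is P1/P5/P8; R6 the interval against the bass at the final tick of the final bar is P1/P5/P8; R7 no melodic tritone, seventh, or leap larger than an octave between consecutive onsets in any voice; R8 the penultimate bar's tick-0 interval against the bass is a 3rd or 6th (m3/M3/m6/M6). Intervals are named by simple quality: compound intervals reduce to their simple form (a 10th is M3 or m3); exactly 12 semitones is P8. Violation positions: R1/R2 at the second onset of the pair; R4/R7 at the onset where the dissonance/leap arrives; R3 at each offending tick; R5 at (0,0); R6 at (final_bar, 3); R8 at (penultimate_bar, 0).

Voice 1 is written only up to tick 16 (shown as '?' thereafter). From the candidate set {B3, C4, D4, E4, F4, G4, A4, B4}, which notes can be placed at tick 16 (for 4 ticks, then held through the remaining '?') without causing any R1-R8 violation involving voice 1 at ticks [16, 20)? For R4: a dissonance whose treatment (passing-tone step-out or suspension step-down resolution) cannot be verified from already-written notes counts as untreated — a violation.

B3: violates R2,R7
C4: violates R2,R4
D4: legal
E4: violates R4
F4: violates R4
G4: legal
A4: violates R4
B4: violates R7

{D4, G4}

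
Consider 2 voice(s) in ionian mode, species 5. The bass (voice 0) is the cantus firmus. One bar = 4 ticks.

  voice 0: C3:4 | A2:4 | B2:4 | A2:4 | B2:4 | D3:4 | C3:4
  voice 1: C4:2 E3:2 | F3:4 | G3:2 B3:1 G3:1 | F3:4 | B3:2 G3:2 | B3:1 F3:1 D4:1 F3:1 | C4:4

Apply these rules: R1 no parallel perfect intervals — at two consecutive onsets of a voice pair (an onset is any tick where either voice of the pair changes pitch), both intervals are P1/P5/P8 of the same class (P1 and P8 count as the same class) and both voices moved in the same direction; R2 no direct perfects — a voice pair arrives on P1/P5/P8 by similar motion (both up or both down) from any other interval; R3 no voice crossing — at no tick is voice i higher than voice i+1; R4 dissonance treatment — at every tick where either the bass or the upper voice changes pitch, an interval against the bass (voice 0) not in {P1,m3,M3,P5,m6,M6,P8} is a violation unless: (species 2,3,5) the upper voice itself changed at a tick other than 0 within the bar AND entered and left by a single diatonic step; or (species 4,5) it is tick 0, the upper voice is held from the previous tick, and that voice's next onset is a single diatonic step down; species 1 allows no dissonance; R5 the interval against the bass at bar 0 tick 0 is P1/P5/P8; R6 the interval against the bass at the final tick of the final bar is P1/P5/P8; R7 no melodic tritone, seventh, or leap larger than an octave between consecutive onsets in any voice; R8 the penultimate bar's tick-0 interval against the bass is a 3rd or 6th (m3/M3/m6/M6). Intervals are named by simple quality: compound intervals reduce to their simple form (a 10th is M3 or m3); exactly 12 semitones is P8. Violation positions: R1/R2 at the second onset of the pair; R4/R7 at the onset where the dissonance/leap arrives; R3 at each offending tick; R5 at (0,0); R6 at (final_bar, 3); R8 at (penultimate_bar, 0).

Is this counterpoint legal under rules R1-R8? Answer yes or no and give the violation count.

bar 0: v0=C3 v1=C4 (P8)
bar 1: v0=A2 v1=F3 (m6)
bar 2: v0=B2 v1=G3 (m6)
bar 3: v0=A2 v1=F3 (m6)
bar 4: v0=B2 v1=B3 (P8)
bar 5: v0=D3 v1=B3 (M6)
bar 6: v0=C3 v1=C4 (P8)
  R2 @ bar4.0: A2/F3 m6 -> B2/B3 P8 similar
  R7 @ bar4.0: F3->B3 leap 6st
  R7 @ bar5.1: B3->F3 leap 6st

No (3 violations)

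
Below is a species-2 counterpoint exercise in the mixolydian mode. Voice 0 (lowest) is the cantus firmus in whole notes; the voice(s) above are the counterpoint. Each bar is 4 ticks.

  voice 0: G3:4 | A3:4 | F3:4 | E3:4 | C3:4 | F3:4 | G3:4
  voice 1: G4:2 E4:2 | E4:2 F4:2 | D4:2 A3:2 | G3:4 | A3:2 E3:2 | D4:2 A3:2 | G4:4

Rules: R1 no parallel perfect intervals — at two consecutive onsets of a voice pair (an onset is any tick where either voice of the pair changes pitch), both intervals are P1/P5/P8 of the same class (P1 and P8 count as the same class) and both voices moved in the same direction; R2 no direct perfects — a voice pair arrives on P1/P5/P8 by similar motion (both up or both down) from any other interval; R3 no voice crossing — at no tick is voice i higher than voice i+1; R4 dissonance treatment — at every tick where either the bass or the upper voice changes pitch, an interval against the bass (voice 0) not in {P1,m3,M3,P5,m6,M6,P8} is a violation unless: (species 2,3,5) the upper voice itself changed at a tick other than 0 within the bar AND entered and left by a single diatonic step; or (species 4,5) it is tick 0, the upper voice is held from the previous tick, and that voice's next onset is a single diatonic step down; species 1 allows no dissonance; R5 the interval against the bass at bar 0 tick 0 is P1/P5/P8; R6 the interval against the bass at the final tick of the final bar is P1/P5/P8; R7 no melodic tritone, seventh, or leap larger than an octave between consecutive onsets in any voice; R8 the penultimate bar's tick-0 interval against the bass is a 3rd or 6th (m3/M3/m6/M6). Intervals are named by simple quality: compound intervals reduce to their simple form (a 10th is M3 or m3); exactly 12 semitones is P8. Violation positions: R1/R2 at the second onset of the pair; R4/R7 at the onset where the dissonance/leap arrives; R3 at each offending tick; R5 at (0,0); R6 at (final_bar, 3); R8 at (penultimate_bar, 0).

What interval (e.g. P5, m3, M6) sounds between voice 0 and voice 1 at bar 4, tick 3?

voice 0=C3 voice 1=E3 -> M3

M3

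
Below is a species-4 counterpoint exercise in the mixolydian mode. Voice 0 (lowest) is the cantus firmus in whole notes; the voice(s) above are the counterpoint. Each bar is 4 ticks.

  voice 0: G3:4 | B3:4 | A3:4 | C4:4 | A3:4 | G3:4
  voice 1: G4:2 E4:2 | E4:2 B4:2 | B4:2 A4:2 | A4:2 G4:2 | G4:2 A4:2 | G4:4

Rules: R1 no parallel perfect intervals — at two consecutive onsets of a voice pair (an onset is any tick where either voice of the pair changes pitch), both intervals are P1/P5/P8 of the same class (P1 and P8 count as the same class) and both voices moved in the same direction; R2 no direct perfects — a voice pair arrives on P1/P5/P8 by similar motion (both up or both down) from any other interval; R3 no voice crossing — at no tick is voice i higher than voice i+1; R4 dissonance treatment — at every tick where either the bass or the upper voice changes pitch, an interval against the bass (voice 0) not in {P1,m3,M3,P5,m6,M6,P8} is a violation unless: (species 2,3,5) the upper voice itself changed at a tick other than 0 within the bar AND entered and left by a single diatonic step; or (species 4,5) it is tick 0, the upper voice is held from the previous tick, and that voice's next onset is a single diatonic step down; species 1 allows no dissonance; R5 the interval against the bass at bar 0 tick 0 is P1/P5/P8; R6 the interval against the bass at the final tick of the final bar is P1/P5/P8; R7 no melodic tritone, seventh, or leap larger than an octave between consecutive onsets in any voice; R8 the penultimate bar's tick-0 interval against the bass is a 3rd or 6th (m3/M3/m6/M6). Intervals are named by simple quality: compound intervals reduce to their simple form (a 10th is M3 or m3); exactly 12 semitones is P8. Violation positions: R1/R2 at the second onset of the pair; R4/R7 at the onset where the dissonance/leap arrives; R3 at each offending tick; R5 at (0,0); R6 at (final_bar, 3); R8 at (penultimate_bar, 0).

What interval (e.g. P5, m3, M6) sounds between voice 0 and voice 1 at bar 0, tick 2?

M6

voice 0=G3 voice 1=E4 -> M6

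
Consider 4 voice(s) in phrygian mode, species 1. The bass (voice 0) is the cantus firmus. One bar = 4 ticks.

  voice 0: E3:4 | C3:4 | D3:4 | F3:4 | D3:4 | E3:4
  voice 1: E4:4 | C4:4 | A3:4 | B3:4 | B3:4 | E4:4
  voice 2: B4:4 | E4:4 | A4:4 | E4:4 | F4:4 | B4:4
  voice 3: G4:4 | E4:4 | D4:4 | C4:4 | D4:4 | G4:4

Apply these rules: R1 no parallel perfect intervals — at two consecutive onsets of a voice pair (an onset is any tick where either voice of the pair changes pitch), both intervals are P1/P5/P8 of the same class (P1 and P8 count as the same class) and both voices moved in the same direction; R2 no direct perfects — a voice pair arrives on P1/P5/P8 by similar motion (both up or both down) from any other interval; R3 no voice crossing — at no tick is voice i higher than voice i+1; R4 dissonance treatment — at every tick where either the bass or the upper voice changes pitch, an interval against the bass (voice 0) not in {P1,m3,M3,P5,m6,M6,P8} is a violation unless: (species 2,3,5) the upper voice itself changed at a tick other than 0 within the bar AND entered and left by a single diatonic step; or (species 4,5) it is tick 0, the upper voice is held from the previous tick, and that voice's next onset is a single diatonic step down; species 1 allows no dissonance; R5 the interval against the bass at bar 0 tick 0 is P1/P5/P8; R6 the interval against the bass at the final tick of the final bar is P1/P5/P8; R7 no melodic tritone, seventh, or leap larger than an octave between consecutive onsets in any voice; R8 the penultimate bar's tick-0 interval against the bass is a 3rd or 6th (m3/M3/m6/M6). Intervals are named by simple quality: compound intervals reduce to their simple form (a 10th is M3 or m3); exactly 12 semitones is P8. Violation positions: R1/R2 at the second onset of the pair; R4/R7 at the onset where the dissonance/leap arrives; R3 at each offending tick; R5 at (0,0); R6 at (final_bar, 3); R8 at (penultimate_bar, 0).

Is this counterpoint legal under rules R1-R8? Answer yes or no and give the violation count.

No (32 violations)

bar 0: v0=E3 v1=E4 v2=B4 v3=G4 (m3)
bar 1: v0=C3 v1=C4 v2=E4 v3=E4 (M3)
bar 2: v0=D3 v1=A3 v2=A4 v3=D4 (P8)
bar 3: v0=F3 v1=B3 v2=E4 v3=C4 (P5)
bar 4: v0=D3 v1=B3 v2=F4 v3=D4 (P8)
bar 5: v0=E3 v1=E4 v2=B4 v3=G4 (m3)
  R3 @ bar0.0: B4 above G4
  R5 @ bar0.0: opens on m3
  R3 @ bar0.1: B4 above G4
  R3 @ bar0.2: B4 above G4
  R3 @ bar0.3: B4 above G4
  R1 @ bar1.0: E3/E4 P8 -> C3/C4 P8 similar
  R2 @ bar1.0: B4/G4 M3 -> E4/E4 P1 similar
  R2 @ bar2.0: C3/E4 M3 -> D3/A4 P5 similar
  R3 @ bar2.0: A4 above D4
  R3 @ bar2.1: A4 above D4
  R3 @ bar2.2: A4 above D4
  R3 @ bar2.3: A4 above D4
  R3 @ bar3.0: E4 above C4
  R4 @ bar3.0: F3/B3 TT untreated
  R4 @ bar3.0: F3/E4 M7 untreated
  R3 @ bar3.1: E4 above C4
  R3 @ bar3.2: E4 above C4
  R3 @ bar3.3: E4 above C4
  R3 @ bar4.0: F4 above D4
  R8 @ bar4.0: penult P8 not 3rd/6th
  R3 @ bar4.1: F4 above D4
  R3 @ bar4.2: F4 above D4
  R3 @ bar4.3: F4 above D4
  R2 @ bar5.0: D3/B3 M6 -> E3/E4 P8 similar
  R2 @ bar5.0: D3/F4 m3 -> E3/B4 P5 similar
  R2 @ bar5.0: B3/F4 TT -> E4/B4 P5 similar
  R3 @ bar5.0: B4 above G4
  R7 @ bar5.0: F4->B4 leap 6st
  R3 @ bar5.1: B4 above G4
  R3 @ bar5.2: B4 above G4
  R3 @ bar5.3: B4 above G4
  R6 @ bar5.3: closes on m3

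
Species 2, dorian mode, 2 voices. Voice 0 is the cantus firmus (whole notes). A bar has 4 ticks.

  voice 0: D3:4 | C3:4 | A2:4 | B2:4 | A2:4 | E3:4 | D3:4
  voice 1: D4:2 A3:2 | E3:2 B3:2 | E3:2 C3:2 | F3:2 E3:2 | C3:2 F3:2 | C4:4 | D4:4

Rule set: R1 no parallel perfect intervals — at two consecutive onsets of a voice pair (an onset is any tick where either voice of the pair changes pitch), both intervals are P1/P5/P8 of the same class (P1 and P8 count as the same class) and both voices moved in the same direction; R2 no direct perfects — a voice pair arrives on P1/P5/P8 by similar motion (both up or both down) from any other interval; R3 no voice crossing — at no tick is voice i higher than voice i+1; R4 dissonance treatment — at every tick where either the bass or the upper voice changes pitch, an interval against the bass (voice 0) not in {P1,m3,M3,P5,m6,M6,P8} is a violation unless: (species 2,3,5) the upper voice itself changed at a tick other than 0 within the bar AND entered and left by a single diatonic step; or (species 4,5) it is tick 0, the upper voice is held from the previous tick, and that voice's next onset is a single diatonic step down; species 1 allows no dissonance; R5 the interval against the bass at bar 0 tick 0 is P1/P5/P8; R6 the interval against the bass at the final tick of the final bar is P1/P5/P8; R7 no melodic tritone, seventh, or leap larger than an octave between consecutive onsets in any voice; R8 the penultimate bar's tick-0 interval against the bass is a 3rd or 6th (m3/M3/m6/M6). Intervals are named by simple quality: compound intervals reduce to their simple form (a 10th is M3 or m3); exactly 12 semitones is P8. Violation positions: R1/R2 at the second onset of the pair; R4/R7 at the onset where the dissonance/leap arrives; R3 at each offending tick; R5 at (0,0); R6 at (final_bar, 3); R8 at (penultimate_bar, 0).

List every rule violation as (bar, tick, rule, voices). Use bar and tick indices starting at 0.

bar 0: v0=D3 v1=D4 downbeat P8
bar 1: v0=C3 v1=E3 downbeat M3
bar 2: v0=A2 v1=E3 downbeat P5
bar 3: v0=B2 v1=F3 downbeat TT
bar 4: v0=A2 v1=C3 downbeat m3
bar 5: v0=E3 v1=C4 downbeat m6
bar 6: v0=D3 v1=D4 downbeat P8
  -> R4 @ bar 1 tick 2 v(0, 1): C3/B3 M7 untreated
  -> R2 @ bar 2 tick 0 v(0, 1): C3/B3 M7 -> A2/E3 P5 similar
  -> R4 @ bar 3 tick 0 v(0, 1): B2/F3 TT untreated
  -> R4 @ bar 3 tick 2 v(0, 1): B2/E3 P4 untreated

(1, 2, R4, (0, 1))
(2, 0, R2, (0, 1))
(3, 0, R4, (0, 1))
(3, 2, R4, (0, 1))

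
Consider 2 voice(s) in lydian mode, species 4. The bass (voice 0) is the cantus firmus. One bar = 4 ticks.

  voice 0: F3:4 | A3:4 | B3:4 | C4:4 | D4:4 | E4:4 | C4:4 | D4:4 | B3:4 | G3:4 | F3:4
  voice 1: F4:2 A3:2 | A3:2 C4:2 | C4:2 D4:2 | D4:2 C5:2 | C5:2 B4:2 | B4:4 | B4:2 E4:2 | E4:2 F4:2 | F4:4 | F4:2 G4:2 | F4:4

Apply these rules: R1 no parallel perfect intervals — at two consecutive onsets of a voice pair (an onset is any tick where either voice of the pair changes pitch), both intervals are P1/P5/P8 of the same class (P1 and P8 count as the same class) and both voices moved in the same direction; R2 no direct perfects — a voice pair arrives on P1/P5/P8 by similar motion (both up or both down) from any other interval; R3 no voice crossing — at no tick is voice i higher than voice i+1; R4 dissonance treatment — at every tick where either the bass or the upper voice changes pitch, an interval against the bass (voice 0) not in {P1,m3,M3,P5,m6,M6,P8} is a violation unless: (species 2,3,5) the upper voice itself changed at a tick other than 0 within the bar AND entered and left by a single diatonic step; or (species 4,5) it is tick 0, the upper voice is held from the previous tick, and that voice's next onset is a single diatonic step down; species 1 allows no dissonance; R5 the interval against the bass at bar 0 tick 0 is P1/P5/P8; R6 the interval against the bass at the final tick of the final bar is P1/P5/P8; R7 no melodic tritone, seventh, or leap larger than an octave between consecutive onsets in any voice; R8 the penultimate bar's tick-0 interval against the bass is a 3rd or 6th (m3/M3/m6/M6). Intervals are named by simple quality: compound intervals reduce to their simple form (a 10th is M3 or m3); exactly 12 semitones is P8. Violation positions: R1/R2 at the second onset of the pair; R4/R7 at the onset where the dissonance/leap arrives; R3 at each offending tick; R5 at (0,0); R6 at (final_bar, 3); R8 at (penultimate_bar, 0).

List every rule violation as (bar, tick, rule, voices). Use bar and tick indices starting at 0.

bar 0: v0=F3 v1=F4 downbeat P8
bar 1: v0=A3 v1=A3 downbeat P1
bar 2: v0=B3 v1=C4 downbeat m2
bar 3: v0=C4 v1=D4 downbeat M2
bar 4: v0=D4 v1=C5 downbeat m7
bar 5: v0=E4 v1=B4 downbeat P5
bar 6: v0=C4 v1=B4 downbeat M7
bar 7: v0=D4 v1=E4 downbeat M2
bar 8: v0=B3 v1=F4 downbeat TT
bar 9: v0=G3 v1=F4 downbeat m7
bar 10: v0=F3 v1=F4 downbeat P8
  -> R4 @ bar 2 tick 0 v(0, 1): B3/C4 m2 untreated
  -> R4 @ bar 3 tick 0 v(0, 1): C4/D4 M2 untreated
  -> R7 @ bar 3 tick 2 v(1,): D4->C5 leap 10st
  -> R4 @ bar 6 tick 0 v(0, 1): C4/B4 M7 untreated
  -> R4 @ bar 7 tick 0 v(0, 1): D4/E4 M2 untreated
  -> R4 @ bar 8 tick 0 v(0, 1): B3/F4 TT untreated
  -> R4 @ bar 9 tick 0 v(0, 1): G3/F4 m7 untreated
  -> R8 @ bar 9 tick 0 v(0, 1): penult m7 not 3rd/6th
  -> R1 @ bar 10 tick 0 v(0, 1): G3/G4 P8 -> F3/F4 P8 similar

(2, 0, R4, (0, 1))
(3, 0, R4, (0, 1))
(3, 2, R7, (1,))
(6, 0, R4, (0, 1))
(7, 0, R4, (0, 1))
(8, 0, R4, (0, 1))
(9, 0, R4, (0, 1))
(9, 0, R8, (0, 1))
(10, 0, R1, (0, 1))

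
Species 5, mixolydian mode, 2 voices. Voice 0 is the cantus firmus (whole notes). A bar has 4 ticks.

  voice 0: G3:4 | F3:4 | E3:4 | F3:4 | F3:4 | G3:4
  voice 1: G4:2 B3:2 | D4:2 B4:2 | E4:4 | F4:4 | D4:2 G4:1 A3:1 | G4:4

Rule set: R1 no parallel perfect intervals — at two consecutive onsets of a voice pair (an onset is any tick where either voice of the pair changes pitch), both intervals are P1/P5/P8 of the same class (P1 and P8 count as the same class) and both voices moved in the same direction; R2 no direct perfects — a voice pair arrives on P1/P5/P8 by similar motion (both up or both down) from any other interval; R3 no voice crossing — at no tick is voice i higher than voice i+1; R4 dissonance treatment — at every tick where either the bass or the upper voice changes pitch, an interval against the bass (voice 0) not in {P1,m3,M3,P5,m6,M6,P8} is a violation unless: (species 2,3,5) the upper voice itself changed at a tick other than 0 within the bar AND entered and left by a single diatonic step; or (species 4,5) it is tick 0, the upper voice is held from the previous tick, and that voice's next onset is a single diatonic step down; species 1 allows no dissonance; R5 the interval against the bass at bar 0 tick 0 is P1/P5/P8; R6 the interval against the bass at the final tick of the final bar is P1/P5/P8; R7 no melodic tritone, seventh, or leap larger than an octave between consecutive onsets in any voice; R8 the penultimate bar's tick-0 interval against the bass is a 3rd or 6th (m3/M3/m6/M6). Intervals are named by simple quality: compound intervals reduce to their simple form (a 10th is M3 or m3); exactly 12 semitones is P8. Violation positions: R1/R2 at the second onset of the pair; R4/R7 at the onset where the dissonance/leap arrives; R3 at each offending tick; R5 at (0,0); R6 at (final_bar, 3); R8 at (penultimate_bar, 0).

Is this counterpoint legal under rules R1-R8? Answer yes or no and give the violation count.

bar 0: v0=G3 v1=G4 (P8)
bar 1: v0=F3 v1=D4 (M6)
bar 2: v0=E3 v1=E4 (P8)
bar 3: v0=F3 v1=F4 (P8)
bar 4: v0=F3 v1=D4 (M6)
bar 5: v0=G3 v1=G4 (P8)
  R4 @ bar1.2: F3/B4 TT untreated
  R2 @ bar2.0: F3/B4 TT -> E3/E4 P8 similar
  R1 @ bar3.0: E3/E4 P8 -> F3/F4 P8 similar
  R4 @ bar4.2: F3/G4 M2 untreated
  R7 @ bar4.3: G4->A3 leap 10st
  R2 @ bar5.0: F3/A3 M3 -> G3/G4 P8 similar
  R7 @ bar5.0: A3->G4 leap 10st

No (7 violations)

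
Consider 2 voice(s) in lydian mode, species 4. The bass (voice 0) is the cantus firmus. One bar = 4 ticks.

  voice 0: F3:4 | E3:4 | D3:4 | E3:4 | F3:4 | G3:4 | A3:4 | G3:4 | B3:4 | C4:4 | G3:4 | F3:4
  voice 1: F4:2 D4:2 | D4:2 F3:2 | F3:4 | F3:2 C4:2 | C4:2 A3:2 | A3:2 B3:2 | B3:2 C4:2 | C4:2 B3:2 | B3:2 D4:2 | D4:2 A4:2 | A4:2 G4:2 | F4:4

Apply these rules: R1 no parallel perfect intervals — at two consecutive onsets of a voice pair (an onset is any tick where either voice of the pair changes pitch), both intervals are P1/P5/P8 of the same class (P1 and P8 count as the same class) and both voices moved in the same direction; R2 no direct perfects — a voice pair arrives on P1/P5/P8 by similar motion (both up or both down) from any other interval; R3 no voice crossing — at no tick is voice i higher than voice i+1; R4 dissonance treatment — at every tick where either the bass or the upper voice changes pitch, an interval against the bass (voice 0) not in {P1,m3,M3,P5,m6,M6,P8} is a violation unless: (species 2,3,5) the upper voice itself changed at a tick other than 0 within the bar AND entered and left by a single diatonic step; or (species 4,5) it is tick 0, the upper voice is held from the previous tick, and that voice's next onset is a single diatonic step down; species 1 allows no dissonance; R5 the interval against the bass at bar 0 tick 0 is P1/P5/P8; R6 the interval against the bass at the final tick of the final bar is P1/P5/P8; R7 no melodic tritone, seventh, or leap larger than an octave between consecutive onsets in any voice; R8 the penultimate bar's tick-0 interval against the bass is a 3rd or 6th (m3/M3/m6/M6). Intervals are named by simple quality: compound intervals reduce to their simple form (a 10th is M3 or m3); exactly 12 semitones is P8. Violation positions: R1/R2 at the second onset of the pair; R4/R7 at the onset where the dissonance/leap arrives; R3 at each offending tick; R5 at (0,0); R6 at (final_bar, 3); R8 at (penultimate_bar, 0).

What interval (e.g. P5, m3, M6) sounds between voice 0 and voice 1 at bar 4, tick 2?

voice 0=F3 voice 1=A3 -> M3

M3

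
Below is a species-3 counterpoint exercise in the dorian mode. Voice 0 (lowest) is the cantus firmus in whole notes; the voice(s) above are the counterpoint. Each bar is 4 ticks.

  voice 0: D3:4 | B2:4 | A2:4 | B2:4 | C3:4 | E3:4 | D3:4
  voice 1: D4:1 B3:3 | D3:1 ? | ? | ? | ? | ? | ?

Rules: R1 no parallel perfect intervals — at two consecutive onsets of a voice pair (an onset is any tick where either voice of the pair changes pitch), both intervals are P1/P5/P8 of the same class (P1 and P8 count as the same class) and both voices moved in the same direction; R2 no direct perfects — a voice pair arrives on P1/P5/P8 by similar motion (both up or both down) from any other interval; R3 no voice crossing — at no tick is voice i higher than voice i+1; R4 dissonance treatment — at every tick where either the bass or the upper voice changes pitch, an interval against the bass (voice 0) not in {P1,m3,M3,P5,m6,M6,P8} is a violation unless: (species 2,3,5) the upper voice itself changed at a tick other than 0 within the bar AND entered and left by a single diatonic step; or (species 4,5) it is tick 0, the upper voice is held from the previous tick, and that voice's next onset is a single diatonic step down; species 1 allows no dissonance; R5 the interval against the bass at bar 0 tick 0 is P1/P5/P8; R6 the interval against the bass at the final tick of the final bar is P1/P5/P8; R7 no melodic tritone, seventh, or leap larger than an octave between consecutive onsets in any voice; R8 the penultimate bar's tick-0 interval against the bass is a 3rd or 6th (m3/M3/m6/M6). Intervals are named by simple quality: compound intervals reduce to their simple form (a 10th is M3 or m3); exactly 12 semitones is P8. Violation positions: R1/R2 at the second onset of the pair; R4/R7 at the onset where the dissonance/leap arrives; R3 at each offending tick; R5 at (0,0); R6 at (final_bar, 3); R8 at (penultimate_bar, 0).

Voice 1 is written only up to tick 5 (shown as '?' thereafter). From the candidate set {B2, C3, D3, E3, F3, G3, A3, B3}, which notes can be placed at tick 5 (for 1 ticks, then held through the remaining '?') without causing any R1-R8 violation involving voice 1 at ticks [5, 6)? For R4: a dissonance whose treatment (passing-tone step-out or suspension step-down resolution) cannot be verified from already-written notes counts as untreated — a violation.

B2: legal
C3: violates R4
D3: legal
E3: violates R4
F3: violates R4
G3: legal
A3: violates R4
B3: legal

{B2, B3, D3, G3}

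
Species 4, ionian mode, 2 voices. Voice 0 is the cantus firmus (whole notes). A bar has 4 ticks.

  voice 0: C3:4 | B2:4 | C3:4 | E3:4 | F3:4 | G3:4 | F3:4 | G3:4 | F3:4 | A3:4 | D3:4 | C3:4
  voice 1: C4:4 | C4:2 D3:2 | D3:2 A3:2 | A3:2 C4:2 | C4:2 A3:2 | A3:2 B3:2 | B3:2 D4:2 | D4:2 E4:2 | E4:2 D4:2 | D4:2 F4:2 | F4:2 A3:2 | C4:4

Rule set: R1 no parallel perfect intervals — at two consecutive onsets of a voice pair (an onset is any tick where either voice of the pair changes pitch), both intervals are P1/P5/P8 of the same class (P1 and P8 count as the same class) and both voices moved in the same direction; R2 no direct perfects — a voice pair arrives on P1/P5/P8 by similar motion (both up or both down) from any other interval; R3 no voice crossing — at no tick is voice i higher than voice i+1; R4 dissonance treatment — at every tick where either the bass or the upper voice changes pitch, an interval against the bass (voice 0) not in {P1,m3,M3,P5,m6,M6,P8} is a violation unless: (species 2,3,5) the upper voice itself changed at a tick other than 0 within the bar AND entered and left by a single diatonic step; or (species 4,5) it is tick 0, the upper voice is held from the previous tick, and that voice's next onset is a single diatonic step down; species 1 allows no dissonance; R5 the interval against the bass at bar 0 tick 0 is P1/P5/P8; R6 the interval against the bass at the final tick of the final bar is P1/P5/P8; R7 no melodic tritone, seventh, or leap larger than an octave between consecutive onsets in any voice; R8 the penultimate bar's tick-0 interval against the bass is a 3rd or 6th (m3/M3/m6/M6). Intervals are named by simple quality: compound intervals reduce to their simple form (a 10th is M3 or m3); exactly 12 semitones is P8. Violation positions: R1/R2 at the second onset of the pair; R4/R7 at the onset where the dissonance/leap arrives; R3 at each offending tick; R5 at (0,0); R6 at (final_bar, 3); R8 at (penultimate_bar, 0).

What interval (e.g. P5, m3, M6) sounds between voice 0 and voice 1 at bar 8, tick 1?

voice 0=F3 voice 1=E4 -> M7

M7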